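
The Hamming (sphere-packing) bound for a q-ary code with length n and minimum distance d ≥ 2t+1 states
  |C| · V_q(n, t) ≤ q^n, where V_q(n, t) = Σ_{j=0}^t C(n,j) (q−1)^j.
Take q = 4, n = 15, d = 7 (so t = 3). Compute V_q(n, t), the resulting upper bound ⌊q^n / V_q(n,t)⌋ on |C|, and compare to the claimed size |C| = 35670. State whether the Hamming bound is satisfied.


V_q(n, t) = 13276, q^n = 1073741824, Hamming bound = 80878, |C| = 35670 ≤ bound (satisfied).

Step 1: Compute V_q(n, t) = Σ_{j=0}^3 C(n, j) (q−1)^j.
  j = 0: C(15,0)·(3)^0 = 1·1 = 1.
  j = 1: C(15,1)·(3)^1 = 15·3 = 45.
  j = 2: C(15,2)·(3)^2 = 105·9 = 945.
  j = 3: C(15,3)·(3)^3 = 455·27 = 12285.
  V_q(n, t) = 1 + 45 + 945 + 12285 = 13276.
Step 2: q^n = 4^15 = 1073741824.
Step 3: Hamming bound ⌊q^n / V_q(n,t)⌋ = ⌊1073741824/13276⌋ = 80878.
Step 4: Compare |C| = 35670 to 80878: satisfied.
The claimed |C| lies below the Hamming bound.


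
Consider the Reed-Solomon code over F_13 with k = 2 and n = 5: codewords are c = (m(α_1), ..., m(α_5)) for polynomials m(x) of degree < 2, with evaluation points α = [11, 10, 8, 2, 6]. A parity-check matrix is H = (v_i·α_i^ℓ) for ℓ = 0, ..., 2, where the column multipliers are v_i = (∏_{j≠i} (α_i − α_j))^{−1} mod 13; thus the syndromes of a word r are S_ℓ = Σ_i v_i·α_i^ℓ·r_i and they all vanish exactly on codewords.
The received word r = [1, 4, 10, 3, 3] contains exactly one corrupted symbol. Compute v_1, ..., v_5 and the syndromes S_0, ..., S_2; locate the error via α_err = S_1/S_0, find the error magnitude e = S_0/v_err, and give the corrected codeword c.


S = (12, 11, 9), error at position 4, error magnitude e = 1, c = [1, 4, 10, 2, 3].

Step 1: column multipliers v_i = (∏_{j≠i}(α_i − α_j))^{−1} mod 13.
  i = 1 (α = 11): (11−10)(11−8)(11−2)(11−6) = 1·3·9·5 = 135 ≡ 5, so v_1 = 5^{−1} = 8 (mod 13).
  i = 2 (α = 10): (10−11)(10−8)(10−2)(10−6) = (−1)·2·8·4 = −64 ≡ 1, so v_2 = 1^{−1} = 1 (mod 13).
  i = 3 (α = 8): (8−11)(8−10)(8−2)(8−6) = (−3)·(−2)·6·2 = 72 ≡ 7, so v_3 = 7^{−1} = 2 (mod 13).
  i = 4 (α = 2): (2−11)(2−10)(2−8)(2−6) = (−9)·(−8)·(−6)·(−4) = 1728 ≡ 12, so v_4 = 12^{−1} = 12 (mod 13).
  i = 5 (α = 6): (6−11)(6−10)(6−8)(6−2) = (−5)·(−4)·(−2)·4 = −160 ≡ 9, so v_5 = 9^{−1} = 3 (mod 13).
  v = [8, 1, 2, 12, 3].
Step 2: syndromes of r = [1, 4, 10, 3, 3] (all sums mod 13).
  S_0 = Σ v_i r_i = 8·1 + 1·4 + 2·10 + 12·3 + 3·3 = 77 ≡ 12.
  S_1 = Σ v_i α_i r_i = 8·11·1 + 1·10·4 + 2·8·10 + 12·2·3 + 3·6·3 = 414 ≡ 11.
  α_i^2 mod 13 = [4, 9, 12, 4, 10].
  S_2 = Σ v_i α_i^2 r_i = 8·4·1 + 1·9·4 + 2·12·10 + 12·4·3 + 3·10·3 = 542 ≡ 9.
  S = (12, 11, 9) ≠ 0, so r is not a codeword (an error is present).
Step 3: locate the error. For a single error e at position i, S_ℓ = v_i·e·α_i^ℓ, so α_err = S_1/S_0.
  S_0^{−1} = 12^{−1} = 12 (mod 13), so α_err = 11·12 = 132 ≡ 2 = α_4. Error position i = 4.
  Consistency check: S_2/S_1 = 9·6 = 54 ≡ 2 = α_err ✓ (single-error assumption holds).
Step 4: error magnitude e = S_0/v_4 = S_0·∏_{j≠4}(α_4 − α_j) = 12·12 = 144 ≡ 1 (mod 13).
Step 5: correct position 4: c_4 = r_4 − e = 3 − 1 ≡ 2 (mod 13). Hence c = [1, 4, 10, 2, 3].
  Check: interpolating c through the α_i gives m(x) = 8 + 10·x (degree < 2) with m(α_i) = c_i for every i, so c is indeed a codeword.


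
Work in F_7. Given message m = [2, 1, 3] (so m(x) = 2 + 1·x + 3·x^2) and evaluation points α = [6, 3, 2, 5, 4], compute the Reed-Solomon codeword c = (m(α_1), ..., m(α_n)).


c = [4, 4, 2, 5, 5]

Message polynomial: m(x) = 2 + 1·x + 3·x^2 (mod 7).
For each evaluation point α_i, compute m(α_i) mod 7:
  α_1 = 6: Horner steps 3 → 5 → 4, so m(6) = 4.
  α_2 = 3: Horner steps 3 → 3 → 4, so m(3) = 4.
  α_3 = 2: Horner steps 3 → 0 → 2, so m(2) = 2.
  α_4 = 5: Horner steps 3 → 2 → 5, so m(5) = 5.
  α_5 = 4: Horner steps 3 → 6 → 5, so m(4) = 5.
Codeword c = [4, 4, 2, 5, 5] ∈ F_7^5.


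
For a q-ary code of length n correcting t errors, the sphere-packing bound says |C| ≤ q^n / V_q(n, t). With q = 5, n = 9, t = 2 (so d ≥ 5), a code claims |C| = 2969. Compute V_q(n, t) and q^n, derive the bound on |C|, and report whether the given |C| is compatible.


V_q(n, t) = 613, q^n = 1953125, Hamming bound = 3186, |C| = 2969 ≤ bound (satisfied).

Step 1: Compute V_q(n, t) = Σ_{j=0}^2 C(n, j) (q−1)^j.
  j = 0: C(9,0)·(4)^0 = 1·1 = 1.
  j = 1: C(9,1)·(4)^1 = 9·4 = 36.
  j = 2: C(9,2)·(4)^2 = 36·16 = 576.
  V_q(n, t) = 1 + 36 + 576 = 613.
Step 2: q^n = 5^9 = 1953125.
Step 3: Hamming bound ⌊q^n / V_q(n,t)⌋ = ⌊1953125/613⌋ = 3186.
Step 4: Compare |C| = 2969 to 3186: satisfied.
The claimed |C| lies below the Hamming bound.


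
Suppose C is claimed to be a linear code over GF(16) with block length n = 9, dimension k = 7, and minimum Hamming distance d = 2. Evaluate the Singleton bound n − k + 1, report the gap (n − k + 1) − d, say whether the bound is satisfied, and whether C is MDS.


Singleton RHS = n − k + 1 = 3, slack = 1, bound satisfied, not MDS.

Singleton bound: d ≤ n − k + 1.
Here n = 9, k = 7, so n − k + 1 = 3.
Given d = 2, check d ≤ 3: YES.
Slack = (n − k + 1) − d = 1.
The code is NOT MDS (slack = 1 > 0).
Description: the claimed parameters are [9, 7, 2]_16; such a code would be non-MDS.


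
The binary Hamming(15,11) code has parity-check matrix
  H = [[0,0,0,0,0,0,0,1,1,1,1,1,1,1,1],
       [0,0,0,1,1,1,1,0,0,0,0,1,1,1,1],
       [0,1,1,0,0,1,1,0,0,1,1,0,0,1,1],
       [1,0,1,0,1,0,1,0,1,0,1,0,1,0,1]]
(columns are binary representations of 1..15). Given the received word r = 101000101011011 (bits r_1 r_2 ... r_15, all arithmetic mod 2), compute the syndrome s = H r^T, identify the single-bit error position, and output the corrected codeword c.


s = (1, 0, 1, 0)^T, error position = 10, corrected codeword c = 101000101111011

Compute s = H r^T mod 2 one row at a time:
  s_1 = 0 + 1 + 0 + 1 + 1 + 0 + 1 + 1 = 5 ≡ 1 (mod 2).
  s_2 = 0 + 0 + 0 + 1 + 1 + 0 + 1 + 1 = 4 ≡ 0 (mod 2).
  s_3 = 0 + 1 + 0 + 1 + 0 + 1 + 1 + 1 = 5 ≡ 1 (mod 2).
  s_4 = 1 + 1 + 0 + 1 + 1 + 1 + 0 + 1 = 6 ≡ 0 (mod 2).
s = (1, 0, 1, 0)^T — this equals column 10 of H (binary 1010), so error is at position 10.
Correct: flip bit 10 of r = 101000101011011 to get c = 101000101111011.


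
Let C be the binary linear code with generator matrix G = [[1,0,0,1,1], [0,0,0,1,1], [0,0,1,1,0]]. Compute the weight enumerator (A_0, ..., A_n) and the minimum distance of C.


Weight distribution: A_0 = 1, A_1 = 1, A_2 = 3, A_3 = 3. Minimum distance d = 1.

Enumerate all 2^3 = 8 messages m ∈ F_2^3.
For each, compute codeword c = mG in F_2^5, then tally its weight.
  m = 000 → c = 00000, weight = 0.
  m = 100 → c = 10011, weight = 3.
  m = 010 → c = 00011, weight = 2.
  m = 110 → c = 10000, weight = 1.
  m = 001 → c = 00110, weight = 2.
  m = 101 → c = 10101, weight = 3.
  m = 011 → c = 00101, weight = 2.
  m = 111 → c = 10110, weight = 3.
Tally weights:
  weight 0: 1 codewords.
  weight 1: 1 codewords.
  weight 2: 3 codewords.
  weight 3: 3 codewords.
Minimum distance d = smallest w > 0 with A_w > 0 = 1.
Sanity: Σ A_w = 8 = 2^3 = 8 ✓.


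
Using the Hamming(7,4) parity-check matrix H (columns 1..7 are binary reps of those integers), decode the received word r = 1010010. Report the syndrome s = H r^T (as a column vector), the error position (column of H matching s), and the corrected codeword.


s = (1, 0, 0)^T, error position = 4, corrected codeword c = 1011010

Compute s = H r^T mod 2 one row at a time:
  s_1 = 0 + 0 + 1 + 0 = 1 ≡ 1 (mod 2).
  s_2 = 0 + 1 + 1 + 0 = 2 ≡ 0 (mod 2).
  s_3 = 1 + 1 + 0 + 0 = 2 ≡ 0 (mod 2).
s = (1, 0, 0)^T — this equals column 4 of H (binary 100), so error is at position 4.
Correct: flip bit 4 of r = 1010010 to get c = 1011010.


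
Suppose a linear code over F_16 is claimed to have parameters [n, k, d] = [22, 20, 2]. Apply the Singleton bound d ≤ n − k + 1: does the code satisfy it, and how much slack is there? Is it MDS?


Singleton RHS = n − k + 1 = 3, slack = 1, bound satisfied, not MDS.

Singleton bound: d ≤ n − k + 1.
Here n = 22, k = 20, so n − k + 1 = 3.
Given d = 2, check d ≤ 3: YES.
Slack = (n − k + 1) − d = 1.
The code is NOT MDS (slack = 1 > 0).
Description: the claimed parameters are [22, 20, 2]_16; such a code would be non-MDS.


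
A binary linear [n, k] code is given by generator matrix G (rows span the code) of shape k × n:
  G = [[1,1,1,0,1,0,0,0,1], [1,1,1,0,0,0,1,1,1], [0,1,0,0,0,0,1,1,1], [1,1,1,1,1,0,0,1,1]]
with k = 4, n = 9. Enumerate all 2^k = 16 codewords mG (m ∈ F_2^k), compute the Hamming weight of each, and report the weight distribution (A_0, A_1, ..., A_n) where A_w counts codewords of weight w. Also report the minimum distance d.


Weight distribution: A_0 = 1, A_2 = 2, A_3 = 3, A_4 = 3, A_5 = 4, A_6 = 2, A_7 = 1. Minimum distance d = 2.

Enumerate all 2^4 = 16 messages m ∈ F_2^4.
For each, compute codeword c = mG in F_2^9, then tally its weight.
  m = 0000 → c = 000000000, weight = 0.
  m = 1000 → c = 111010001, weight = 5.
  m = 0100 → c = 111000111, weight = 6.
  m = 1100 → c = 000010110, weight = 3.
  m = 0010 → c = 010000111, weight = 4.
  m = 1010 → c = 101010110, weight = 5.
  m = 0110 → c = 101000000, weight = 2.
  m = 1110 → c = 010010001, weight = 3.
  m = 0001 → c = 111110011, weight = 7.
  m = 1001 → c = 000100010, weight = 2.
  m = 0101 → c = 000110100, weight = 3.
  m = 1101 → c = 111100101, weight = 6.
  m = 0011 → c = 101110100, weight = 5.
  m = 1011 → c = 010100101, weight = 4.
  m = 0111 → c = 010110011, weight = 5.
  m = 1111 → c = 101100010, weight = 4.
Tally weights:
  weight 0: 1 codewords.
  weight 2: 2 codewords.
  weight 3: 3 codewords.
  weight 4: 3 codewords.
  weight 5: 4 codewords.
  weight 6: 2 codewords.
  weight 7: 1 codewords.
Minimum distance d = smallest w > 0 with A_w > 0 = 2.
Sanity: Σ A_w = 16 = 2^4 = 16 ✓.


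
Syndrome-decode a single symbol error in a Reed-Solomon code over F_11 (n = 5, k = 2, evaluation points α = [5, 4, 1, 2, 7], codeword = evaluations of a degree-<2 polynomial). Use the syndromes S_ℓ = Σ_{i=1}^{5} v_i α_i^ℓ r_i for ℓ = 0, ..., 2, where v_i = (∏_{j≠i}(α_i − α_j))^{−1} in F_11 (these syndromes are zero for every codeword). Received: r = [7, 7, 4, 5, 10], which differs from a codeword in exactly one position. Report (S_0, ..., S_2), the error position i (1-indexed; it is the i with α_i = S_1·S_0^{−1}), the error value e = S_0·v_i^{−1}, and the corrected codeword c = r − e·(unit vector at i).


S = (6, 8, 7), error at position 1, error magnitude e = 10, c = [8, 7, 4, 5, 10].

Step 1: column multipliers v_i = (∏_{j≠i}(α_i − α_j))^{−1} mod 11.
  i = 1 (α = 5): (5−4)(5−1)(5−2)(5−7) = 1·4·3·(−2) = −24 ≡ 9, so v_1 = 9^{−1} = 5 (mod 11).
  i = 2 (α = 4): (4−5)(4−1)(4−2)(4−7) = (−1)·3·2·(−3) = 18 ≡ 7, so v_2 = 7^{−1} = 8 (mod 11).
  i = 3 (α = 1): (1−5)(1−4)(1−2)(1−7) = (−4)·(−3)·(−1)·(−6) = 72 ≡ 6, so v_3 = 6^{−1} = 2 (mod 11).
  i = 4 (α = 2): (2−5)(2−4)(2−1)(2−7) = (−3)·(−2)·1·(−5) = −30 ≡ 3, so v_4 = 3^{−1} = 4 (mod 11).
  i = 5 (α = 7): (7−5)(7−4)(7−1)(7−2) = 2·3·6·5 = 180 ≡ 4, so v_5 = 4^{−1} = 3 (mod 11).
  v = [5, 8, 2, 4, 3].
Step 2: syndromes of r = [7, 7, 4, 5, 10] (all sums mod 11).
  S_0 = Σ v_i r_i = 5·7 + 8·7 + 2·4 + 4·5 + 3·10 = 149 ≡ 6.
  S_1 = Σ v_i α_i r_i = 5·5·7 + 8·4·7 + 2·1·4 + 4·2·5 + 3·7·10 = 657 ≡ 8.
  α_i^2 mod 11 = [3, 5, 1, 4, 5].
  S_2 = Σ v_i α_i^2 r_i = 5·3·7 + 8·5·7 + 2·1·4 + 4·4·5 + 3·5·10 = 623 ≡ 7.
  S = (6, 8, 7) ≠ 0, so r is not a codeword (an error is present).
Step 3: locate the error. For a single error e at position i, S_ℓ = v_i·e·α_i^ℓ, so α_err = S_1/S_0.
  S_0^{−1} = 6^{−1} = 2 (mod 11), so α_err = 8·2 = 16 ≡ 5 = α_1. Error position i = 1.
  Consistency check: S_2/S_1 = 7·7 = 49 ≡ 5 = α_err ✓ (single-error assumption holds).
Step 4: error magnitude e = S_0/v_1 = S_0·∏_{j≠1}(α_1 − α_j) = 6·9 = 54 ≡ 10 (mod 11).
Step 5: correct position 1: c_1 = r_1 − e = 7 − 10 ≡ 8 (mod 11). Hence c = [8, 7, 4, 5, 10].
  Check: interpolating c through the α_i gives m(x) = 3 + 1·x (degree < 2) with m(α_i) = c_i for every i, so c is indeed a codeword.


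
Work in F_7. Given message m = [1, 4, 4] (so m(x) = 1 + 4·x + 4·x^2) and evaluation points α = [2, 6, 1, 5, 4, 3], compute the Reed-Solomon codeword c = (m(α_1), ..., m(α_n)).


c = [4, 1, 2, 2, 4, 0]

Message polynomial: m(x) = 1 + 4·x + 4·x^2 (mod 7).
For each evaluation point α_i, compute m(α_i) mod 7:
  α_1 = 2: Horner steps 4 → 5 → 4, so m(2) = 4.
  α_2 = 6: Horner steps 4 → 0 → 1, so m(6) = 1.
  α_3 = 1: Horner steps 4 → 1 → 2, so m(1) = 2.
  α_4 = 5: Horner steps 4 → 3 → 2, so m(5) = 2.
  α_5 = 4: Horner steps 4 → 6 → 4, so m(4) = 4.
  α_6 = 3: Horner steps 4 → 2 → 0, so m(3) = 0.
Codeword c = [4, 1, 2, 2, 4, 0] ∈ F_7^6.


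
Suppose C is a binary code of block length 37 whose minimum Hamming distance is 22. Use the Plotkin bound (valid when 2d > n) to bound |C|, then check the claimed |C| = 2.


Plotkin bound M ≤ 6; given |C| = 2 ≤ bound (satisfied).

Check applicability: 2d = 44, n = 37.
2d − n = 7 > 0, so Plotkin applies.
Compute d/(2d−n) = 22/7 ≈ 3.1429.
⌊d/(2d−n)⌋ = 3.
Plotkin bound: M ≤ 2·3 = 6.
Given |C| = 2, check: satisfied.
This |C| is below the Plotkin bound.


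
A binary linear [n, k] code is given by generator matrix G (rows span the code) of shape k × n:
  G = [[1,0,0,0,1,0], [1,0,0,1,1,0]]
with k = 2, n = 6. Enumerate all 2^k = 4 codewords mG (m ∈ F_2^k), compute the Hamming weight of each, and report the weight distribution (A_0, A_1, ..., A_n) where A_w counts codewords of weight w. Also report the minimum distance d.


Weight distribution: A_0 = 1, A_1 = 1, A_2 = 1, A_3 = 1. Minimum distance d = 1.

Enumerate all 2^2 = 4 messages m ∈ F_2^2.
For each, compute codeword c = mG in F_2^6, then tally its weight.
  m = 00 → c = 000000, weight = 0.
  m = 10 → c = 100010, weight = 2.
  m = 01 → c = 100110, weight = 3.
  m = 11 → c = 000100, weight = 1.
Tally weights:
  weight 0: 1 codewords.
  weight 1: 1 codewords.
  weight 2: 1 codewords.
  weight 3: 1 codewords.
Minimum distance d = smallest w > 0 with A_w > 0 = 1.
Sanity: Σ A_w = 4 = 2^2 = 4 ✓.


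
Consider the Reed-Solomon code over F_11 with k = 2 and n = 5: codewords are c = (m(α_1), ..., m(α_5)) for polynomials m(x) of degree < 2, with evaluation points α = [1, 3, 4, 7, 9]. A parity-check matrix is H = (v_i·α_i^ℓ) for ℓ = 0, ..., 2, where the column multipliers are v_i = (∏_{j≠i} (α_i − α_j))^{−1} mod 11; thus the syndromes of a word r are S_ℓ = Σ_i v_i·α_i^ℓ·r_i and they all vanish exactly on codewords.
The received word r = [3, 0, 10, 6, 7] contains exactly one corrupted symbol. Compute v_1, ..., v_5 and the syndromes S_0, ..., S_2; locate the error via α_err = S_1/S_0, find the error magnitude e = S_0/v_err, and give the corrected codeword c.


S = (1, 3, 9), error at position 2, error magnitude e = 7, c = [3, 4, 10, 6, 7].

Step 1: column multipliers v_i = (∏_{j≠i}(α_i − α_j))^{−1} mod 11.
  i = 1 (α = 1): (1−3)(1−4)(1−7)(1−9) = (−2)·(−3)·(−6)·(−8) = 288 ≡ 2, so v_1 = 2^{−1} = 6 (mod 11).
  i = 2 (α = 3): (3−1)(3−4)(3−7)(3−9) = 2·(−1)·(−4)·(−6) = −48 ≡ 7, so v_2 = 7^{−1} = 8 (mod 11).
  i = 3 (α = 4): (4−1)(4−3)(4−7)(4−9) = 3·1·(−3)·(−5) = 45 ≡ 1, so v_3 = 1^{−1} = 1 (mod 11).
  i = 4 (α = 7): (7−1)(7−3)(7−4)(7−9) = 6·4·3·(−2) = −144 ≡ 10, so v_4 = 10^{−1} = 10 (mod 11).
  i = 5 (α = 9): (9−1)(9−3)(9−4)(9−7) = 8·6·5·2 = 480 ≡ 7, so v_5 = 7^{−1} = 8 (mod 11).
  v = [6, 8, 1, 10, 8].
Step 2: syndromes of r = [3, 0, 10, 6, 7] (all sums mod 11).
  S_0 = Σ v_i r_i = 6·3 + 8·0 + 1·10 + 10·6 + 8·7 = 144 ≡ 1.
  S_1 = Σ v_i α_i r_i = 6·1·3 + 8·3·0 + 1·4·10 + 10·7·6 + 8·9·7 = 982 ≡ 3.
  α_i^2 mod 11 = [1, 9, 5, 5, 4].
  S_2 = Σ v_i α_i^2 r_i = 6·1·3 + 8·9·0 + 1·5·10 + 10·5·6 + 8·4·7 = 592 ≡ 9.
  S = (1, 3, 9) ≠ 0, so r is not a codeword (an error is present).
Step 3: locate the error. For a single error e at position i, S_ℓ = v_i·e·α_i^ℓ, so α_err = S_1/S_0.
  S_0^{−1} = 1^{−1} = 1 (mod 11), so α_err = 3·1 = 3 ≡ 3 = α_2. Error position i = 2.
  Consistency check: S_2/S_1 = 9·4 = 36 ≡ 3 = α_err ✓ (single-error assumption holds).
Step 4: error magnitude e = S_0/v_2 = S_0·∏_{j≠2}(α_2 − α_j) = 1·7 = 7 ≡ 7 (mod 11).
Step 5: correct position 2: c_2 = r_2 − e = 0 − 7 ≡ 4 (mod 11). Hence c = [3, 4, 10, 6, 7].
  Check: interpolating c through the α_i gives m(x) = 8 + 6·x (degree < 2) with m(α_i) = c_i for every i, so c is indeed a codeword.


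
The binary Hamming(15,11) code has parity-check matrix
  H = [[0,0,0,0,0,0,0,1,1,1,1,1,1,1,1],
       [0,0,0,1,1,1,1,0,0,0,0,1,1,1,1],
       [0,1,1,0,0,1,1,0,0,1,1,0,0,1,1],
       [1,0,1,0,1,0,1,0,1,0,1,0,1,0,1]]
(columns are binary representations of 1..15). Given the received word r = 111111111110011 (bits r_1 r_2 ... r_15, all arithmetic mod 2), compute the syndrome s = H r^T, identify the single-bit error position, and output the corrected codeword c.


s = (0, 0, 0, 1)^T, error position = 1, corrected codeword c = 011111111110011

Compute s = H r^T mod 2 one row at a time:
  s_1 = 1 + 1 + 1 + 1 + 0 + 0 + 1 + 1 = 6 ≡ 0 (mod 2).
  s_2 = 1 + 1 + 1 + 1 + 0 + 0 + 1 + 1 = 6 ≡ 0 (mod 2).
  s_3 = 1 + 1 + 1 + 1 + 1 + 1 + 1 + 1 = 8 ≡ 0 (mod 2).
  s_4 = 1 + 1 + 1 + 1 + 1 + 1 + 0 + 1 = 7 ≡ 1 (mod 2).
s = (0, 0, 0, 1)^T — this equals column 1 of H (binary 0001), so error is at position 1.
Correct: flip bit 1 of r = 111111111110011 to get c = 011111111110011.


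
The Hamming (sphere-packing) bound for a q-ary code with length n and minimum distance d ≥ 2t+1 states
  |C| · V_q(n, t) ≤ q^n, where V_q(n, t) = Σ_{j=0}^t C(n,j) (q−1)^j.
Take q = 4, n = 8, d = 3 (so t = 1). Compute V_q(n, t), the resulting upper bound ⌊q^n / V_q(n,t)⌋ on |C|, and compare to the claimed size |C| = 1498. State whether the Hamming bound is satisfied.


V_q(n, t) = 25, q^n = 65536, Hamming bound = 2621, |C| = 1498 ≤ bound (satisfied).

Step 1: Compute V_q(n, t) = Σ_{j=0}^1 C(n, j) (q−1)^j.
  j = 0: C(8,0)·(3)^0 = 1·1 = 1.
  j = 1: C(8,1)·(3)^1 = 8·3 = 24.
  V_q(n, t) = 1 + 24 = 25.
Step 2: q^n = 4^8 = 65536.
Step 3: Hamming bound ⌊q^n / V_q(n,t)⌋ = ⌊65536/25⌋ = 2621.
Step 4: Compare |C| = 1498 to 2621: satisfied.
The claimed |C| lies below the Hamming bound.


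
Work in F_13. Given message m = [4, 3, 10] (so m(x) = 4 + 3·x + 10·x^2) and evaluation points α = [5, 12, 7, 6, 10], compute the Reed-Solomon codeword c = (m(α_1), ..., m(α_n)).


c = [9, 11, 8, 5, 7]

Message polynomial: m(x) = 4 + 3·x + 10·x^2 (mod 13).
For each evaluation point α_i, compute m(α_i) mod 13:
  α_1 = 5: Horner steps 10 → 1 → 9, so m(5) = 9.
  α_2 = 12: Horner steps 10 → 6 → 11, so m(12) = 11.
  α_3 = 7: Horner steps 10 → 8 → 8, so m(7) = 8.
  α_4 = 6: Horner steps 10 → 11 → 5, so m(6) = 5.
  α_5 = 10: Horner steps 10 → 12 → 7, so m(10) = 7.
Codeword c = [9, 11, 8, 5, 7] ∈ F_13^5.


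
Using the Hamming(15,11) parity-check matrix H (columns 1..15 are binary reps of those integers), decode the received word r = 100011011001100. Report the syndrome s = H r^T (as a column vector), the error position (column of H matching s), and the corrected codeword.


s = (0, 0, 1, 0)^T, error position = 2, corrected codeword c = 110011011001100

Compute s = H r^T mod 2 one row at a time:
  s_1 = 1 + 1 + 0 + 0 + 1 + 1 + 0 + 0 = 4 ≡ 0 (mod 2).
  s_2 = 0 + 1 + 1 + 0 + 1 + 1 + 0 + 0 = 4 ≡ 0 (mod 2).
  s_3 = 0 + 0 + 1 + 0 + 0 + 0 + 0 + 0 = 1 ≡ 1 (mod 2).
  s_4 = 1 + 0 + 1 + 0 + 1 + 0 + 1 + 0 = 4 ≡ 0 (mod 2).
s = (0, 0, 1, 0)^T — this equals column 2 of H (binary 0010), so error is at position 2.
Correct: flip bit 2 of r = 100011011001100 to get c = 110011011001100.


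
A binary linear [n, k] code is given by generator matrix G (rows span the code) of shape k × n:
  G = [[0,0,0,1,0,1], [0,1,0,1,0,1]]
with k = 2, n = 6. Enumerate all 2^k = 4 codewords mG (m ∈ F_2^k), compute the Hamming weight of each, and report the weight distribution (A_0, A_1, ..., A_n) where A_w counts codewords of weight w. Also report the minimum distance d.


Weight distribution: A_0 = 1, A_1 = 1, A_2 = 1, A_3 = 1. Minimum distance d = 1.

Enumerate all 2^2 = 4 messages m ∈ F_2^2.
For each, compute codeword c = mG in F_2^6, then tally its weight.
  m = 00 → c = 000000, weight = 0.
  m = 10 → c = 000101, weight = 2.
  m = 01 → c = 010101, weight = 3.
  m = 11 → c = 010000, weight = 1.
Tally weights:
  weight 0: 1 codewords.
  weight 1: 1 codewords.
  weight 2: 1 codewords.
  weight 3: 1 codewords.
Minimum distance d = smallest w > 0 with A_w > 0 = 1.
Sanity: Σ A_w = 4 = 2^2 = 4 ✓.


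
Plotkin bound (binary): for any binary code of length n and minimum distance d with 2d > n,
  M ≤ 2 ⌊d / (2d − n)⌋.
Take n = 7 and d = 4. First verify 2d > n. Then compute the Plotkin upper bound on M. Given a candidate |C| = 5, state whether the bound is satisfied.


Plotkin bound M ≤ 8; given |C| = 5 ≤ bound (satisfied).

Check applicability: 2d = 8, n = 7.
2d − n = 1 > 0, so Plotkin applies.
Compute d/(2d−n) = 4/1 ≈ 4.0000.
⌊d/(2d−n)⌋ = 4.
Plotkin bound: M ≤ 2·4 = 8.
Given |C| = 5, check: satisfied.
This |C| is below the Plotkin bound.


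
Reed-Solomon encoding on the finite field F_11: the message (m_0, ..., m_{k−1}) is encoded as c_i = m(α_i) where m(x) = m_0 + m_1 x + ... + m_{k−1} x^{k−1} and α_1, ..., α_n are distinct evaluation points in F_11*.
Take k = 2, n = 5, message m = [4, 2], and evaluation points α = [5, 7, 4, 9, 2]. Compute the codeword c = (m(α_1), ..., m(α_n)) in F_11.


c = [3, 7, 1, 0, 8]

Message polynomial: m(x) = 4 + 2·x (mod 11).
For each evaluation point α_i, compute m(α_i) mod 11:
  α_1 = 5: Horner steps 2 → 3, so m(5) = 3.
  α_2 = 7: Horner steps 2 → 7, so m(7) = 7.
  α_3 = 4: Horner steps 2 → 1, so m(4) = 1.
  α_4 = 9: Horner steps 2 → 0, so m(9) = 0.
  α_5 = 2: Horner steps 2 → 8, so m(2) = 8.
Codeword c = [3, 7, 1, 0, 8] ∈ F_11^5.


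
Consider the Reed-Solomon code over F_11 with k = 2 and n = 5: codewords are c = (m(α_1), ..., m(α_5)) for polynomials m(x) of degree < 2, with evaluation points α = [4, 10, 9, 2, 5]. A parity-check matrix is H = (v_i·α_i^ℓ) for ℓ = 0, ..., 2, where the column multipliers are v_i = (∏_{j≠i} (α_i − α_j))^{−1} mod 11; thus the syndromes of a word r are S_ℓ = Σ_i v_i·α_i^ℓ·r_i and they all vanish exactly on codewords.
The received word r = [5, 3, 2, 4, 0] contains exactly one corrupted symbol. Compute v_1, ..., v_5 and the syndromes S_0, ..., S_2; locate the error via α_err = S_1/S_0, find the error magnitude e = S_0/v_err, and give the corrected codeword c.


S = (8, 3, 8), error at position 2, error magnitude e = 6, c = [5, 8, 2, 4, 0].

Step 1: column multipliers v_i = (∏_{j≠i}(α_i − α_j))^{−1} mod 11.
  i = 1 (α = 4): (4−10)(4−9)(4−2)(4−5) = (−6)·(−5)·2·(−1) = −60 ≡ 6, so v_1 = 6^{−1} = 2 (mod 11).
  i = 2 (α = 10): (10−4)(10−9)(10−2)(10−5) = 6·1·8·5 = 240 ≡ 9, so v_2 = 9^{−1} = 5 (mod 11).
  i = 3 (α = 9): (9−4)(9−10)(9−2)(9−5) = 5·(−1)·7·4 = −140 ≡ 3, so v_3 = 3^{−1} = 4 (mod 11).
  i = 4 (α = 2): (2−4)(2−10)(2−9)(2−5) = (−2)·(−8)·(−7)·(−3) = 336 ≡ 6, so v_4 = 6^{−1} = 2 (mod 11).
  i = 5 (α = 5): (5−4)(5−10)(5−9)(5−2) = 1·(−5)·(−4)·3 = 60 ≡ 5, so v_5 = 5^{−1} = 9 (mod 11).
  v = [2, 5, 4, 2, 9].
Step 2: syndromes of r = [5, 3, 2, 4, 0] (all sums mod 11).
  S_0 = Σ v_i r_i = 2·5 + 5·3 + 4·2 + 2·4 + 9·0 = 41 ≡ 8.
  S_1 = Σ v_i α_i r_i = 2·4·5 + 5·10·3 + 4·9·2 + 2·2·4 + 9·5·0 = 278 ≡ 3.
  α_i^2 mod 11 = [5, 1, 4, 4, 3].
  S_2 = Σ v_i α_i^2 r_i = 2·5·5 + 5·1·3 + 4·4·2 + 2·4·4 + 9·3·0 = 129 ≡ 8.
  S = (8, 3, 8) ≠ 0, so r is not a codeword (an error is present).
Step 3: locate the error. For a single error e at position i, S_ℓ = v_i·e·α_i^ℓ, so α_err = S_1/S_0.
  S_0^{−1} = 8^{−1} = 7 (mod 11), so α_err = 3·7 = 21 ≡ 10 = α_2. Error position i = 2.
  Consistency check: S_2/S_1 = 8·4 = 32 ≡ 10 = α_err ✓ (single-error assumption holds).
Step 4: error magnitude e = S_0/v_2 = S_0·∏_{j≠2}(α_2 − α_j) = 8·9 = 72 ≡ 6 (mod 11).
Step 5: correct position 2: c_2 = r_2 − e = 3 − 6 ≡ 8 (mod 11). Hence c = [5, 8, 2, 4, 0].
  Check: interpolating c through the α_i gives m(x) = 3 + 6·x (degree < 2) with m(α_i) = c_i for every i, so c is indeed a codeword.


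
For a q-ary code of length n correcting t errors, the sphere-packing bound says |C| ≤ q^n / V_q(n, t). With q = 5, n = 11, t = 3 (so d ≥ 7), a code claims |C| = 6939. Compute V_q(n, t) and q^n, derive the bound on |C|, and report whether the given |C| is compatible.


V_q(n, t) = 11485, q^n = 48828125, Hamming bound = 4251, |C| = 6939 > bound (violated).

Step 1: Compute V_q(n, t) = Σ_{j=0}^3 C(n, j) (q−1)^j.
  j = 0: C(11,0)·(4)^0 = 1·1 = 1.
  j = 1: C(11,1)·(4)^1 = 11·4 = 44.
  j = 2: C(11,2)·(4)^2 = 55·16 = 880.
  j = 3: C(11,3)·(4)^3 = 165·64 = 10560.
  V_q(n, t) = 1 + 44 + 880 + 10560 = 11485.
Step 2: q^n = 5^11 = 48828125.
Step 3: Hamming bound ⌊q^n / V_q(n,t)⌋ = ⌊48828125/11485⌋ = 4251.
Step 4: Compare |C| = 6939 to 4251: violated.
The claimed |C| lies above the Hamming bound, so no 5-ary code of length 11 with d ≥ 7 can have 6939 codewords.


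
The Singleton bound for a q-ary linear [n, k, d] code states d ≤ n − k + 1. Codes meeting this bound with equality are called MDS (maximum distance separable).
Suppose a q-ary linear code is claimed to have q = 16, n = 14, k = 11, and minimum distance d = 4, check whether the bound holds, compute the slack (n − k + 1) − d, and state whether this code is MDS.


Singleton RHS = n − k + 1 = 4, slack = 0, bound satisfied, MDS.

Singleton bound: d ≤ n − k + 1.
Here n = 14, k = 11, so n − k + 1 = 4.
Given d = 4, check d ≤ 4: YES.
Slack = (n − k + 1) − d = 0.
The code is MDS (slack = 0).
Description: the claimed parameters are [14, 11, 4]_16; such a code would be MDS (meets Singleton bound).


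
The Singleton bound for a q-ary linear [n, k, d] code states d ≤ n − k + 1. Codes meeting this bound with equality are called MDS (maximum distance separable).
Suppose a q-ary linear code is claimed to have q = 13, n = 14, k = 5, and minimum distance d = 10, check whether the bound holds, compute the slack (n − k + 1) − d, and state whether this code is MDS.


Singleton RHS = n − k + 1 = 10, slack = 0, bound satisfied, MDS.

Singleton bound: d ≤ n − k + 1.
Here n = 14, k = 5, so n − k + 1 = 10.
Given d = 10, check d ≤ 10: YES.
Slack = (n − k + 1) − d = 0.
The code is MDS (slack = 0).
Description: the claimed parameters are [14, 5, 10]_13; such a code would be MDS (meets Singleton bound).


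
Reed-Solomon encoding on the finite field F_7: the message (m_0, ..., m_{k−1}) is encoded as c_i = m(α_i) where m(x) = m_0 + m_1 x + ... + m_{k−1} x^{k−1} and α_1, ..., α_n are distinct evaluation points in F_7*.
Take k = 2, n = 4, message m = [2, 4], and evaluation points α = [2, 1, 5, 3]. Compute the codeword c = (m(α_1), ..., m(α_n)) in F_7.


c = [3, 6, 1, 0]

Message polynomial: m(x) = 2 + 4·x (mod 7).
For each evaluation point α_i, compute m(α_i) mod 7:
  α_1 = 2: Horner steps 4 → 3, so m(2) = 3.
  α_2 = 1: Horner steps 4 → 6, so m(1) = 6.
  α_3 = 5: Horner steps 4 → 1, so m(5) = 1.
  α_4 = 3: Horner steps 4 → 0, so m(3) = 0.
Codeword c = [3, 6, 1, 0] ∈ F_7^4.


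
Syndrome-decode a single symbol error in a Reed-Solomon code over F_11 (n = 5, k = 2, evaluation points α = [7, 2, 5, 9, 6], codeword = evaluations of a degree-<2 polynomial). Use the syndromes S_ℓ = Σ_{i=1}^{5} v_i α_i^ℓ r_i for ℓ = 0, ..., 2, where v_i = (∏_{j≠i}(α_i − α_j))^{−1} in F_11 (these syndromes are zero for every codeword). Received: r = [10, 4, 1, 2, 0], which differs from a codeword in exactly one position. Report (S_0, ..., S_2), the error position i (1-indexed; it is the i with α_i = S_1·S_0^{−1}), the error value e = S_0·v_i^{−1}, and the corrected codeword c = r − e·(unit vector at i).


S = (9, 4, 3), error at position 4, error magnitude e = 5, c = [10, 4, 1, 8, 0].

Step 1: column multipliers v_i = (∏_{j≠i}(α_i − α_j))^{−1} mod 11.
  i = 1 (α = 7): (7−2)(7−5)(7−9)(7−6) = 5·2·(−2)·1 = −20 ≡ 2, so v_1 = 2^{−1} = 6 (mod 11).
  i = 2 (α = 2): (2−7)(2−5)(2−9)(2−6) = (−5)·(−3)·(−7)·(−4) = 420 ≡ 2, so v_2 = 2^{−1} = 6 (mod 11).
  i = 3 (α = 5): (5−7)(5−2)(5−9)(5−6) = (−2)·3·(−4)·(−1) = −24 ≡ 9, so v_3 = 9^{−1} = 5 (mod 11).
  i = 4 (α = 9): (9−7)(9−2)(9−5)(9−6) = 2·7·4·3 = 168 ≡ 3, so v_4 = 3^{−1} = 4 (mod 11).
  i = 5 (α = 6): (6−7)(6−2)(6−5)(6−9) = (−1)·4·1·(−3) = 12 ≡ 1, so v_5 = 1^{−1} = 1 (mod 11).
  v = [6, 6, 5, 4, 1].
Step 2: syndromes of r = [10, 4, 1, 2, 0] (all sums mod 11).
  S_0 = Σ v_i r_i = 6·10 + 6·4 + 5·1 + 4·2 + 1·0 = 97 ≡ 9.
  S_1 = Σ v_i α_i r_i = 6·7·10 + 6·2·4 + 5·5·1 + 4·9·2 + 1·6·0 = 565 ≡ 4.
  α_i^2 mod 11 = [5, 4, 3, 4, 3].
  S_2 = Σ v_i α_i^2 r_i = 6·5·10 + 6·4·4 + 5·3·1 + 4·4·2 + 1·3·0 = 443 ≡ 3.
  S = (9, 4, 3) ≠ 0, so r is not a codeword (an error is present).
Step 3: locate the error. For a single error e at position i, S_ℓ = v_i·e·α_i^ℓ, so α_err = S_1/S_0.
  S_0^{−1} = 9^{−1} = 5 (mod 11), so α_err = 4·5 = 20 ≡ 9 = α_4. Error position i = 4.
  Consistency check: S_2/S_1 = 3·3 = 9 ≡ 9 = α_err ✓ (single-error assumption holds).
Step 4: error magnitude e = S_0/v_4 = S_0·∏_{j≠4}(α_4 − α_j) = 9·3 = 27 ≡ 5 (mod 11).
Step 5: correct position 4: c_4 = r_4 − e = 2 − 5 ≡ 8 (mod 11). Hence c = [10, 4, 1, 8, 0].
  Check: interpolating c through the α_i gives m(x) = 6 + 10·x (degree < 2) with m(α_i) = c_i for every i, so c is indeed a codeword.


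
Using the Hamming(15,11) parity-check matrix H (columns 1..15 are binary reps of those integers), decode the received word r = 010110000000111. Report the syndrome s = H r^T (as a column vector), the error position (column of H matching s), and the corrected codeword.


s = (1, 1, 1, 1)^T, error position = 15, corrected codeword c = 010110000000110

Compute s = H r^T mod 2 one row at a time:
  s_1 = 0 + 0 + 0 + 0 + 0 + 1 + 1 + 1 = 3 ≡ 1 (mod 2).
  s_2 = 1 + 1 + 0 + 0 + 0 + 1 + 1 + 1 = 5 ≡ 1 (mod 2).
  s_3 = 1 + 0 + 0 + 0 + 0 + 0 + 1 + 1 = 3 ≡ 1 (mod 2).
  s_4 = 0 + 0 + 1 + 0 + 0 + 0 + 1 + 1 = 3 ≡ 1 (mod 2).
s = (1, 1, 1, 1)^T — this equals column 15 of H (binary 1111), so error is at position 15.
Correct: flip bit 15 of r = 010110000000111 to get c = 010110000000110.


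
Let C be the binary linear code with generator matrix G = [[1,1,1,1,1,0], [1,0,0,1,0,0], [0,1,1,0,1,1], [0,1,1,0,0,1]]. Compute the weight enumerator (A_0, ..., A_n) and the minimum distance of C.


Weight distribution: A_0 = 1, A_1 = 2, A_2 = 3, A_3 = 4, A_4 = 3, A_5 = 2, A_6 = 1. Minimum distance d = 1.

Enumerate all 2^4 = 16 messages m ∈ F_2^4.
For each, compute codeword c = mG in F_2^6, then tally its weight.
  m = 0000 → c = 000000, weight = 0.
  m = 1000 → c = 111110, weight = 5.
  m = 0100 → c = 100100, weight = 2.
  m = 1100 → c = 011010, weight = 3.
  m = 0010 → c = 011011, weight = 4.
  m = 1010 → c = 100101, weight = 3.
  m = 0110 → c = 111111, weight = 6.
  m = 1110 → c = 000001, weight = 1.
  m = 0001 → c = 011001, weight = 3.
  m = 1001 → c = 100111, weight = 4.
  m = 0101 → c = 111101, weight = 5.
  m = 1101 → c = 000011, weight = 2.
  m = 0011 → c = 000010, weight = 1.
  m = 1011 → c = 111100, weight = 4.
  m = 0111 → c = 100110, weight = 3.
  m = 1111 → c = 011000, weight = 2.
Tally weights:
  weight 0: 1 codewords.
  weight 1: 2 codewords.
  weight 2: 3 codewords.
  weight 3: 4 codewords.
  weight 4: 3 codewords.
  weight 5: 2 codewords.
  weight 6: 1 codewords.
Minimum distance d = smallest w > 0 with A_w > 0 = 1.
Sanity: Σ A_w = 16 = 2^4 = 16 ✓.


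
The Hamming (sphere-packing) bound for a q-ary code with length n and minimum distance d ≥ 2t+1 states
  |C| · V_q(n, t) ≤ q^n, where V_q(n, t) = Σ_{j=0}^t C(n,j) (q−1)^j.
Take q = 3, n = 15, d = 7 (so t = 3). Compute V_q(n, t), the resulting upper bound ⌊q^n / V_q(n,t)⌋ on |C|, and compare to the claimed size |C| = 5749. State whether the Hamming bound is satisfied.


V_q(n, t) = 4091, q^n = 14348907, Hamming bound = 3507, |C| = 5749 > bound (violated).

Step 1: Compute V_q(n, t) = Σ_{j=0}^3 C(n, j) (q−1)^j.
  j = 0: C(15,0)·(2)^0 = 1·1 = 1.
  j = 1: C(15,1)·(2)^1 = 15·2 = 30.
  j = 2: C(15,2)·(2)^2 = 105·4 = 420.
  j = 3: C(15,3)·(2)^3 = 455·8 = 3640.
  V_q(n, t) = 1 + 30 + 420 + 3640 = 4091.
Step 2: q^n = 3^15 = 14348907.
Step 3: Hamming bound ⌊q^n / V_q(n,t)⌋ = ⌊14348907/4091⌋ = 3507.
Step 4: Compare |C| = 5749 to 3507: violated.
The claimed |C| lies above the Hamming bound, so no 3-ary code of length 15 with d ≥ 7 can have 5749 codewords.


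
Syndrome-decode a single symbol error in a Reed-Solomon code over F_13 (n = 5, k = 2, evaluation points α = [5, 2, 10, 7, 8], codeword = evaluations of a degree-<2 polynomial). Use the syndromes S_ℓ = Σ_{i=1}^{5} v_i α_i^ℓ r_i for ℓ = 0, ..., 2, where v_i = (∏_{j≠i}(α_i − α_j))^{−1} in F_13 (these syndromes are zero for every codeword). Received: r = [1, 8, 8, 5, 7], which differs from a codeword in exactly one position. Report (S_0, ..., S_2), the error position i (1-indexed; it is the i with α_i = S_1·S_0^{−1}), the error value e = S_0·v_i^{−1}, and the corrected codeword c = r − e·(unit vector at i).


S = (6, 8, 2), error at position 3, error magnitude e = 10, c = [1, 8, 11, 5, 7].

Step 1: column multipliers v_i = (∏_{j≠i}(α_i − α_j))^{−1} mod 13.
  i = 1 (α = 5): (5−2)(5−10)(5−7)(5−8) = 3·(−5)·(−2)·(−3) = −90 ≡ 1, so v_1 = 1^{−1} = 1 (mod 13).
  i = 2 (α = 2): (2−5)(2−10)(2−7)(2−8) = (−3)·(−8)·(−5)·(−6) = 720 ≡ 5, so v_2 = 5^{−1} = 8 (mod 13).
  i = 3 (α = 10): (10−5)(10−2)(10−7)(10−8) = 5·8·3·2 = 240 ≡ 6, so v_3 = 6^{−1} = 11 (mod 13).
  i = 4 (α = 7): (7−5)(7−2)(7−10)(7−8) = 2·5·(−3)·(−1) = 30 ≡ 4, so v_4 = 4^{−1} = 10 (mod 13).
  i = 5 (α = 8): (8−5)(8−2)(8−10)(8−7) = 3·6·(−2)·1 = −36 ≡ 3, so v_5 = 3^{−1} = 9 (mod 13).
  v = [1, 8, 11, 10, 9].
Step 2: syndromes of r = [1, 8, 8, 5, 7] (all sums mod 13).
  S_0 = Σ v_i r_i = 1·1 + 8·8 + 11·8 + 10·5 + 9·7 = 266 ≡ 6.
  S_1 = Σ v_i α_i r_i = 1·5·1 + 8·2·8 + 11·10·8 + 10·7·5 + 9·8·7 = 1867 ≡ 8.
  α_i^2 mod 13 = [12, 4, 9, 10, 12].
  S_2 = Σ v_i α_i^2 r_i = 1·12·1 + 8·4·8 + 11·9·8 + 10·10·5 + 9·12·7 = 2316 ≡ 2.
  S = (6, 8, 2) ≠ 0, so r is not a codeword (an error is present).
Step 3: locate the error. For a single error e at position i, S_ℓ = v_i·e·α_i^ℓ, so α_err = S_1/S_0.
  S_0^{−1} = 6^{−1} = 11 (mod 13), so α_err = 8·11 = 88 ≡ 10 = α_3. Error position i = 3.
  Consistency check: S_2/S_1 = 2·5 = 10 ≡ 10 = α_err ✓ (single-error assumption holds).
Step 4: error magnitude e = S_0/v_3 = S_0·∏_{j≠3}(α_3 − α_j) = 6·6 = 36 ≡ 10 (mod 13).
Step 5: correct position 3: c_3 = r_3 − e = 8 − 10 ≡ 11 (mod 13). Hence c = [1, 8, 11, 5, 7].
  Check: interpolating c through the α_i gives m(x) = 4 + 2·x (degree < 2) with m(α_i) = c_i for every i, so c is indeed a codeword.


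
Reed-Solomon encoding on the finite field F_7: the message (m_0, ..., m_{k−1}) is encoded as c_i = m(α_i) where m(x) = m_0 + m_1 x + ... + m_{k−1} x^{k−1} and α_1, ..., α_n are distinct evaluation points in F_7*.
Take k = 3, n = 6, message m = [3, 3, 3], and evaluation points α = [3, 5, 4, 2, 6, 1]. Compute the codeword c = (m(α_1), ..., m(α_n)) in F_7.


c = [4, 2, 0, 0, 3, 2]

Message polynomial: m(x) = 3 + 3·x + 3·x^2 (mod 7).
For each evaluation point α_i, compute m(α_i) mod 7:
  α_1 = 3: Horner steps 3 → 5 → 4, so m(3) = 4.
  α_2 = 5: Horner steps 3 → 4 → 2, so m(5) = 2.
  α_3 = 4: Horner steps 3 → 1 → 0, so m(4) = 0.
  α_4 = 2: Horner steps 3 → 2 → 0, so m(2) = 0.
  α_5 = 6: Horner steps 3 → 0 → 3, so m(6) = 3.
  α_6 = 1: Horner steps 3 → 6 → 2, so m(1) = 2.
Codeword c = [4, 2, 0, 0, 3, 2] ∈ F_7^6.


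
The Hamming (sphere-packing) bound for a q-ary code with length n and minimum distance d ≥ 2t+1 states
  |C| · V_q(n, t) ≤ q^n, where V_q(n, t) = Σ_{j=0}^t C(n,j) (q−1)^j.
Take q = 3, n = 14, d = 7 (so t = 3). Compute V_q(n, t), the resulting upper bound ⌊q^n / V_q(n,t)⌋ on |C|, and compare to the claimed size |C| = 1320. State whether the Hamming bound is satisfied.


V_q(n, t) = 3305, q^n = 4782969, Hamming bound = 1447, |C| = 1320 ≤ bound (satisfied).

Step 1: Compute V_q(n, t) = Σ_{j=0}^3 C(n, j) (q−1)^j.
  j = 0: C(14,0)·(2)^0 = 1·1 = 1.
  j = 1: C(14,1)·(2)^1 = 14·2 = 28.
  j = 2: C(14,2)·(2)^2 = 91·4 = 364.
  j = 3: C(14,3)·(2)^3 = 364·8 = 2912.
  V_q(n, t) = 1 + 28 + 364 + 2912 = 3305.
Step 2: q^n = 3^14 = 4782969.
Step 3: Hamming bound ⌊q^n / V_q(n,t)⌋ = ⌊4782969/3305⌋ = 1447.
Step 4: Compare |C| = 1320 to 1447: satisfied.
The claimed |C| lies below the Hamming bound.


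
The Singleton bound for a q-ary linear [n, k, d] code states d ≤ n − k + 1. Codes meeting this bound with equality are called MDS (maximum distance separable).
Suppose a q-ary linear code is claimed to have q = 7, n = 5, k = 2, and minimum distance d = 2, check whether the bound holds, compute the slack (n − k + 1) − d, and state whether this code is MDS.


Singleton RHS = n − k + 1 = 4, slack = 2, bound satisfied, not MDS.

Singleton bound: d ≤ n − k + 1.
Here n = 5, k = 2, so n − k + 1 = 4.
Given d = 2, check d ≤ 4: YES.
Slack = (n − k + 1) − d = 2.
The code is NOT MDS (slack = 2 > 0).
Description: the claimed parameters are [5, 2, 2]_7; such a code would be non-MDS.


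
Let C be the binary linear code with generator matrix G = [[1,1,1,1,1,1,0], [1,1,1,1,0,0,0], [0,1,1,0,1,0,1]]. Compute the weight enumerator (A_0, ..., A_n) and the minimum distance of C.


Weight distribution: A_0 = 1, A_2 = 1, A_4 = 5, A_6 = 1. Minimum distance d = 2.

Enumerate all 2^3 = 8 messages m ∈ F_2^3.
For each, compute codeword c = mG in F_2^7, then tally its weight.
  m = 000 → c = 0000000, weight = 0.
  m = 100 → c = 1111110, weight = 6.
  m = 010 → c = 1111000, weight = 4.
  m = 110 → c = 0000110, weight = 2.
  m = 001 → c = 0110101, weight = 4.
  m = 101 → c = 1001011, weight = 4.
  m = 011 → c = 1001101, weight = 4.
  m = 111 → c = 0110011, weight = 4.
Tally weights:
  weight 0: 1 codewords.
  weight 2: 1 codewords.
  weight 4: 5 codewords.
  weight 6: 1 codewords.
Minimum distance d = smallest w > 0 with A_w > 0 = 2.
Sanity: Σ A_w = 8 = 2^3 = 8 ✓.


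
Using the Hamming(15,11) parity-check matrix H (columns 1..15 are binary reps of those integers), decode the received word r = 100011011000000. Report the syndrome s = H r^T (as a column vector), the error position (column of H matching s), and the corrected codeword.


s = (0, 0, 1, 1)^T, error position = 3, corrected codeword c = 101011011000000

Compute s = H r^T mod 2 one row at a time:
  s_1 = 1 + 1 + 0 + 0 + 0 + 0 + 0 + 0 = 2 ≡ 0 (mod 2).
  s_2 = 0 + 1 + 1 + 0 + 0 + 0 + 0 + 0 = 2 ≡ 0 (mod 2).
  s_3 = 0 + 0 + 1 + 0 + 0 + 0 + 0 + 0 = 1 ≡ 1 (mod 2).
  s_4 = 1 + 0 + 1 + 0 + 1 + 0 + 0 + 0 = 3 ≡ 1 (mod 2).
s = (0, 0, 1, 1)^T — this equals column 3 of H (binary 0011), so error is at position 3.
Correct: flip bit 3 of r = 100011011000000 to get c = 101011011000000.


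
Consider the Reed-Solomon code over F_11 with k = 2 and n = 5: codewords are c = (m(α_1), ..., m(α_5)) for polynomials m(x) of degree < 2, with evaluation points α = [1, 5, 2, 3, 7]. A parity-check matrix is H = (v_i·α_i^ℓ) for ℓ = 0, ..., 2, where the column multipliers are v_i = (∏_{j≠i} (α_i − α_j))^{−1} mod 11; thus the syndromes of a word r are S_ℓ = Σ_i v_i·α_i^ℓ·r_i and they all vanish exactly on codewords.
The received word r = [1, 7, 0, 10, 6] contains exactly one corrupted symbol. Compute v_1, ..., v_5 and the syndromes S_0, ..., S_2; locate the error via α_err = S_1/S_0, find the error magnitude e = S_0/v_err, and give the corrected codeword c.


S = (3, 4, 9), error at position 2, error magnitude e = 10, c = [1, 8, 0, 10, 6].

Step 1: column multipliers v_i = (∏_{j≠i}(α_i − α_j))^{−1} mod 11.
  i = 1 (α = 1): (1−5)(1−2)(1−3)(1−7) = (−4)·(−1)·(−2)·(−6) = 48 ≡ 4, so v_1 = 4^{−1} = 3 (mod 11).
  i = 2 (α = 5): (5−1)(5−2)(5−3)(5−7) = 4·3·2·(−2) = −48 ≡ 7, so v_2 = 7^{−1} = 8 (mod 11).
  i = 3 (α = 2): (2−1)(2−5)(2−3)(2−7) = 1·(−3)·(−1)·(−5) = −15 ≡ 7, so v_3 = 7^{−1} = 8 (mod 11).
  i = 4 (α = 3): (3−1)(3−5)(3−2)(3−7) = 2·(−2)·1·(−4) = 16 ≡ 5, so v_4 = 5^{−1} = 9 (mod 11).
  i = 5 (α = 7): (7−1)(7−5)(7−2)(7−3) = 6·2·5·4 = 240 ≡ 9, so v_5 = 9^{−1} = 5 (mod 11).
  v = [3, 8, 8, 9, 5].
Step 2: syndromes of r = [1, 7, 0, 10, 6] (all sums mod 11).
  S_0 = Σ v_i r_i = 3·1 + 8·7 + 8·0 + 9·10 + 5·6 = 179 ≡ 3.
  S_1 = Σ v_i α_i r_i = 3·1·1 + 8·5·7 + 8·2·0 + 9·3·10 + 5·7·6 = 763 ≡ 4.
  α_i^2 mod 11 = [1, 3, 4, 9, 5].
  S_2 = Σ v_i α_i^2 r_i = 3·1·1 + 8·3·7 + 8·4·0 + 9·9·10 + 5·5·6 = 1131 ≡ 9.
  S = (3, 4, 9) ≠ 0, so r is not a codeword (an error is present).
Step 3: locate the error. For a single error e at position i, S_ℓ = v_i·e·α_i^ℓ, so α_err = S_1/S_0.
  S_0^{−1} = 3^{−1} = 4 (mod 11), so α_err = 4·4 = 16 ≡ 5 = α_2. Error position i = 2.
  Consistency check: S_2/S_1 = 9·3 = 27 ≡ 5 = α_err ✓ (single-error assumption holds).
Step 4: error magnitude e = S_0/v_2 = S_0·∏_{j≠2}(α_2 − α_j) = 3·7 = 21 ≡ 10 (mod 11).
Step 5: correct position 2: c_2 = r_2 − e = 7 − 10 ≡ 8 (mod 11). Hence c = [1, 8, 0, 10, 6].
  Check: interpolating c through the α_i gives m(x) = 2 + 10·x (degree < 2) with m(α_i) = c_i for every i, so c is indeed a codeword.
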